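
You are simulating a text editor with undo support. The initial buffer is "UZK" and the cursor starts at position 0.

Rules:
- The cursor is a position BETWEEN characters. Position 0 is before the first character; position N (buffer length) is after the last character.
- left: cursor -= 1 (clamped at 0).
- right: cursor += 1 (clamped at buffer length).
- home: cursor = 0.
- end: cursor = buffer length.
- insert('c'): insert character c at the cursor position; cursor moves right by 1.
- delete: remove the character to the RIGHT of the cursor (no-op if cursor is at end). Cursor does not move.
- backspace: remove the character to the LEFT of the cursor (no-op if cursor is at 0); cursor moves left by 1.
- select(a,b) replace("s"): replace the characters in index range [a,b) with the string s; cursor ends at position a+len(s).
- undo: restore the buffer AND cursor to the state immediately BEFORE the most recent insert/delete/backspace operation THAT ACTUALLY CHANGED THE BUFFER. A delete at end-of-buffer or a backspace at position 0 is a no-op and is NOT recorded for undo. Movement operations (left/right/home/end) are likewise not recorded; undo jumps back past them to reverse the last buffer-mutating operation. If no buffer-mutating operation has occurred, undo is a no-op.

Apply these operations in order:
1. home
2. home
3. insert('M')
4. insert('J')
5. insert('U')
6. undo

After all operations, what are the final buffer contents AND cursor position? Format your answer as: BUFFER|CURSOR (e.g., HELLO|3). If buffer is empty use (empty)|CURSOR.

After op 1 (home): buf='UZK' cursor=0
After op 2 (home): buf='UZK' cursor=0
After op 3 (insert('M')): buf='MUZK' cursor=1
After op 4 (insert('J')): buf='MJUZK' cursor=2
After op 5 (insert('U')): buf='MJUUZK' cursor=3
After op 6 (undo): buf='MJUZK' cursor=2

Answer: MJUZK|2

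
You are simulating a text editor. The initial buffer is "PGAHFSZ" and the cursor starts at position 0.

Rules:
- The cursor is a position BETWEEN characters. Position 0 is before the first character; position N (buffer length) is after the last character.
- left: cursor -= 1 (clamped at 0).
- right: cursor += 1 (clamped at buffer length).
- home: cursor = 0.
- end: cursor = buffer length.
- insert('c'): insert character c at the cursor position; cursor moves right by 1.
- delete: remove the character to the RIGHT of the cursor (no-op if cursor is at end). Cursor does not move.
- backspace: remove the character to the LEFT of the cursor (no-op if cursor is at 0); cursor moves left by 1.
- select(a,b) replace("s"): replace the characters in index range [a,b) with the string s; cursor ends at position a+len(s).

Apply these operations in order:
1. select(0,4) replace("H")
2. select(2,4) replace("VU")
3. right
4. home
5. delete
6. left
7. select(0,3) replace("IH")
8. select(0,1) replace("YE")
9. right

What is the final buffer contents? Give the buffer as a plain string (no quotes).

After op 1 (select(0,4) replace("H")): buf='HFSZ' cursor=1
After op 2 (select(2,4) replace("VU")): buf='HFVU' cursor=4
After op 3 (right): buf='HFVU' cursor=4
After op 4 (home): buf='HFVU' cursor=0
After op 5 (delete): buf='FVU' cursor=0
After op 6 (left): buf='FVU' cursor=0
After op 7 (select(0,3) replace("IH")): buf='IH' cursor=2
After op 8 (select(0,1) replace("YE")): buf='YEH' cursor=2
After op 9 (right): buf='YEH' cursor=3

Answer: YEH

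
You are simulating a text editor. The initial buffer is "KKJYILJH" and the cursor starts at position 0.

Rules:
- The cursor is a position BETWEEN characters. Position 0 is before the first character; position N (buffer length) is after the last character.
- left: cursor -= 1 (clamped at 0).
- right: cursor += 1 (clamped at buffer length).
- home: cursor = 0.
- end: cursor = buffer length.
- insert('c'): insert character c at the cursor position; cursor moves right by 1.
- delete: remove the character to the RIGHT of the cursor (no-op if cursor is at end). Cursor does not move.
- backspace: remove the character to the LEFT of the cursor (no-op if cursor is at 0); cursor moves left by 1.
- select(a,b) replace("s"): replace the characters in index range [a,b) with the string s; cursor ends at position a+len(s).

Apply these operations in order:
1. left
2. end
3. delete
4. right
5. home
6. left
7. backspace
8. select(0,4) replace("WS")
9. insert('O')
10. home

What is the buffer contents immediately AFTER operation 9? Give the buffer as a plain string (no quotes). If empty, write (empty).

Answer: WSOILJH

Derivation:
After op 1 (left): buf='KKJYILJH' cursor=0
After op 2 (end): buf='KKJYILJH' cursor=8
After op 3 (delete): buf='KKJYILJH' cursor=8
After op 4 (right): buf='KKJYILJH' cursor=8
After op 5 (home): buf='KKJYILJH' cursor=0
After op 6 (left): buf='KKJYILJH' cursor=0
After op 7 (backspace): buf='KKJYILJH' cursor=0
After op 8 (select(0,4) replace("WS")): buf='WSILJH' cursor=2
After op 9 (insert('O')): buf='WSOILJH' cursor=3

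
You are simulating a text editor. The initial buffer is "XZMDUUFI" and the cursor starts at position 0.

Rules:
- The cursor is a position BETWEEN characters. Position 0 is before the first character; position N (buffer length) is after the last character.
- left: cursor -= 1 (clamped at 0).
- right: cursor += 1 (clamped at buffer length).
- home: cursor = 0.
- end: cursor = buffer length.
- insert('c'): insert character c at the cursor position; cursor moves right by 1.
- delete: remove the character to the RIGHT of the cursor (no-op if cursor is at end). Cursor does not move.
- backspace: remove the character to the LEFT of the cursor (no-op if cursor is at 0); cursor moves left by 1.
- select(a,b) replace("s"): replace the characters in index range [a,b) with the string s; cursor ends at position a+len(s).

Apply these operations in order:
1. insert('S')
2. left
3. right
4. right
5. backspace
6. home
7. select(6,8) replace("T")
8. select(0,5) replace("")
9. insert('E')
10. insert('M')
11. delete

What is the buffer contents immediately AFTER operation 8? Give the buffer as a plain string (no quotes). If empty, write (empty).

Answer: UT

Derivation:
After op 1 (insert('S')): buf='SXZMDUUFI' cursor=1
After op 2 (left): buf='SXZMDUUFI' cursor=0
After op 3 (right): buf='SXZMDUUFI' cursor=1
After op 4 (right): buf='SXZMDUUFI' cursor=2
After op 5 (backspace): buf='SZMDUUFI' cursor=1
After op 6 (home): buf='SZMDUUFI' cursor=0
After op 7 (select(6,8) replace("T")): buf='SZMDUUT' cursor=7
After op 8 (select(0,5) replace("")): buf='UT' cursor=0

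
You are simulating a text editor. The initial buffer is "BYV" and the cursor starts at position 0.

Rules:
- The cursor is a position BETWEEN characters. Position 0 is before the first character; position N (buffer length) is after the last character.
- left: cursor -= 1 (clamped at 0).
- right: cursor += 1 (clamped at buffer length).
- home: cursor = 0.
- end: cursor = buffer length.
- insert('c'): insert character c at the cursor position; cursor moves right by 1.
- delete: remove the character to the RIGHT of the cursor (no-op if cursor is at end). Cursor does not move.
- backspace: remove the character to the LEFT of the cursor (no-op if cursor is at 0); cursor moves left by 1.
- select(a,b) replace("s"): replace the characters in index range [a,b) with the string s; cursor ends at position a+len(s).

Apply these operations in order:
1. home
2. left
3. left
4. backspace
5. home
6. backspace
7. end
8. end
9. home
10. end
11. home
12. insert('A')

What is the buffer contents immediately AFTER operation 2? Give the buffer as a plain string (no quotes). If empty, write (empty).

Answer: BYV

Derivation:
After op 1 (home): buf='BYV' cursor=0
After op 2 (left): buf='BYV' cursor=0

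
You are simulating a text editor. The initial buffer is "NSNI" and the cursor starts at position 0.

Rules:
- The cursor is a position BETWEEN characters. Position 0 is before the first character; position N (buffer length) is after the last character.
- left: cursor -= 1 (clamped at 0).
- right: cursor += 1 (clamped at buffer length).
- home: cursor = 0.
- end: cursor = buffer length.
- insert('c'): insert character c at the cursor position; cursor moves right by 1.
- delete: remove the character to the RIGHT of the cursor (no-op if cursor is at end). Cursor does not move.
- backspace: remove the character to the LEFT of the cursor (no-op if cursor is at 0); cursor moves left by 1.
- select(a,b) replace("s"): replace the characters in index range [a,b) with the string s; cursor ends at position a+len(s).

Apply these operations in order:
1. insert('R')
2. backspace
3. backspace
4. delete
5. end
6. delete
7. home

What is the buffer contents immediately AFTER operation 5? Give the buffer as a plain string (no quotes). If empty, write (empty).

Answer: SNI

Derivation:
After op 1 (insert('R')): buf='RNSNI' cursor=1
After op 2 (backspace): buf='NSNI' cursor=0
After op 3 (backspace): buf='NSNI' cursor=0
After op 4 (delete): buf='SNI' cursor=0
After op 5 (end): buf='SNI' cursor=3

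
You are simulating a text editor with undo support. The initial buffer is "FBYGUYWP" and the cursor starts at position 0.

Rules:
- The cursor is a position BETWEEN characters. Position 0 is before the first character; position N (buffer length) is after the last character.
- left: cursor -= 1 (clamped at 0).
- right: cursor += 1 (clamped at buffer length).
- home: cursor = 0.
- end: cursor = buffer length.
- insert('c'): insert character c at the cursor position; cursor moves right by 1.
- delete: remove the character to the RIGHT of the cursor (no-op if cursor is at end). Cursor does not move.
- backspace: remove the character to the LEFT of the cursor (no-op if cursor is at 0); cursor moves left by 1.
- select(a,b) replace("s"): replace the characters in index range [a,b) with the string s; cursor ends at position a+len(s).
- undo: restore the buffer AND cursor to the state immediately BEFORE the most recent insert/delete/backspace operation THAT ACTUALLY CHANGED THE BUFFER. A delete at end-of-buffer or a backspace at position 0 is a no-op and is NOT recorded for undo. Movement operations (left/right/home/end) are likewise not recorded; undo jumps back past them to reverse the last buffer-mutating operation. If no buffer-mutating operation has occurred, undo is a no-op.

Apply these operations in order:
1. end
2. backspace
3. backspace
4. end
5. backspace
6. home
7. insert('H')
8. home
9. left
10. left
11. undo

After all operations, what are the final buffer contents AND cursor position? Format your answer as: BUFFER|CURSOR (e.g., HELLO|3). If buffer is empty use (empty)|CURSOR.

After op 1 (end): buf='FBYGUYWP' cursor=8
After op 2 (backspace): buf='FBYGUYW' cursor=7
After op 3 (backspace): buf='FBYGUY' cursor=6
After op 4 (end): buf='FBYGUY' cursor=6
After op 5 (backspace): buf='FBYGU' cursor=5
After op 6 (home): buf='FBYGU' cursor=0
After op 7 (insert('H')): buf='HFBYGU' cursor=1
After op 8 (home): buf='HFBYGU' cursor=0
After op 9 (left): buf='HFBYGU' cursor=0
After op 10 (left): buf='HFBYGU' cursor=0
After op 11 (undo): buf='FBYGU' cursor=0

Answer: FBYGU|0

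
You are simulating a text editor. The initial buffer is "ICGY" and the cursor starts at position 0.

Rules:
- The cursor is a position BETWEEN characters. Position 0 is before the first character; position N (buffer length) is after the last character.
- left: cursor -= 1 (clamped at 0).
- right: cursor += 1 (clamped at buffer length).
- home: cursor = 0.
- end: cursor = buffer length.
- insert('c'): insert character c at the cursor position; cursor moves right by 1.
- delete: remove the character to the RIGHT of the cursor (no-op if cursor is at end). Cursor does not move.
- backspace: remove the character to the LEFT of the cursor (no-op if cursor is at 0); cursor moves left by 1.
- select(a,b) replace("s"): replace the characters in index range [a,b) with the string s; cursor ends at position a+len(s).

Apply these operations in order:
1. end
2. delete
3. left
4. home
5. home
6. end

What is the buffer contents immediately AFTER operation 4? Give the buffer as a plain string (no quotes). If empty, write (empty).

Answer: ICGY

Derivation:
After op 1 (end): buf='ICGY' cursor=4
After op 2 (delete): buf='ICGY' cursor=4
After op 3 (left): buf='ICGY' cursor=3
After op 4 (home): buf='ICGY' cursor=0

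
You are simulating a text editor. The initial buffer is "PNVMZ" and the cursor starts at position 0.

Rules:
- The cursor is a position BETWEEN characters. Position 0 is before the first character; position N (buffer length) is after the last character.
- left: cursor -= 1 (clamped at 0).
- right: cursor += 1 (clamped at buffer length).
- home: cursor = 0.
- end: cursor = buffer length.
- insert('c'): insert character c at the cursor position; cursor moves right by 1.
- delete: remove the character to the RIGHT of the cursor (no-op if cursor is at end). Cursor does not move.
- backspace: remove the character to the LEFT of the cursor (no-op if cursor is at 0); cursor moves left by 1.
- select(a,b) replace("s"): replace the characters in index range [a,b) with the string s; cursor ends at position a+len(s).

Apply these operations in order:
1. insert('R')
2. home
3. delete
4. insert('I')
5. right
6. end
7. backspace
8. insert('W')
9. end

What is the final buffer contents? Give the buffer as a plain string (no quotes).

Answer: IPNVMW

Derivation:
After op 1 (insert('R')): buf='RPNVMZ' cursor=1
After op 2 (home): buf='RPNVMZ' cursor=0
After op 3 (delete): buf='PNVMZ' cursor=0
After op 4 (insert('I')): buf='IPNVMZ' cursor=1
After op 5 (right): buf='IPNVMZ' cursor=2
After op 6 (end): buf='IPNVMZ' cursor=6
After op 7 (backspace): buf='IPNVM' cursor=5
After op 8 (insert('W')): buf='IPNVMW' cursor=6
After op 9 (end): buf='IPNVMW' cursor=6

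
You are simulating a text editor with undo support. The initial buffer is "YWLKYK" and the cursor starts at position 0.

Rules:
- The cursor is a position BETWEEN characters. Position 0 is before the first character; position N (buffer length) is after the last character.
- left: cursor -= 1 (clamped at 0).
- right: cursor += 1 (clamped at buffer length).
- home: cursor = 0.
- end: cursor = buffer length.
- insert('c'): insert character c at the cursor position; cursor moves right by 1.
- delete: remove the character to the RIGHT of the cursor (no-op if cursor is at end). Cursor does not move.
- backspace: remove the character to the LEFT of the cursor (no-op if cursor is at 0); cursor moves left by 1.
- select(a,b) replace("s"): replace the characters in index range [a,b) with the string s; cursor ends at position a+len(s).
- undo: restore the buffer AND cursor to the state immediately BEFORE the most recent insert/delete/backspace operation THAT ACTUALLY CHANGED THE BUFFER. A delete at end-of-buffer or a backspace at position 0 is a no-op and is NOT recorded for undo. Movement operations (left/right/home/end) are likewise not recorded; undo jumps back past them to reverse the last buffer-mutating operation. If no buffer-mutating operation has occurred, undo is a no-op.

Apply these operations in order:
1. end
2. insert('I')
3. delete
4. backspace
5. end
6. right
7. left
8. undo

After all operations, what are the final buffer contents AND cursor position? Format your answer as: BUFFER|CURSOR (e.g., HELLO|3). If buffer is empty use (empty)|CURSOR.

Answer: YWLKYKI|7

Derivation:
After op 1 (end): buf='YWLKYK' cursor=6
After op 2 (insert('I')): buf='YWLKYKI' cursor=7
After op 3 (delete): buf='YWLKYKI' cursor=7
After op 4 (backspace): buf='YWLKYK' cursor=6
After op 5 (end): buf='YWLKYK' cursor=6
After op 6 (right): buf='YWLKYK' cursor=6
After op 7 (left): buf='YWLKYK' cursor=5
After op 8 (undo): buf='YWLKYKI' cursor=7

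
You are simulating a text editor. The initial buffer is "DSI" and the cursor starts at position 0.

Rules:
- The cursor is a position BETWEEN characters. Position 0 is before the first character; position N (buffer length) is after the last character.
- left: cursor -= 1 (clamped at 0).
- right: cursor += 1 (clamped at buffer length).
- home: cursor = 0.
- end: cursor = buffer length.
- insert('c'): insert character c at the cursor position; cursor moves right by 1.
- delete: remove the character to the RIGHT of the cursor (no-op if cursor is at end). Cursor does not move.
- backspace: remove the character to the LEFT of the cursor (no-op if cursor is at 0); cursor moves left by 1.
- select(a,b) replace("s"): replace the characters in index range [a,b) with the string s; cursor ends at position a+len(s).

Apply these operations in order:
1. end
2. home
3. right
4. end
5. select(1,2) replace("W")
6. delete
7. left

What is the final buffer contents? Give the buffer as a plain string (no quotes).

Answer: DW

Derivation:
After op 1 (end): buf='DSI' cursor=3
After op 2 (home): buf='DSI' cursor=0
After op 3 (right): buf='DSI' cursor=1
After op 4 (end): buf='DSI' cursor=3
After op 5 (select(1,2) replace("W")): buf='DWI' cursor=2
After op 6 (delete): buf='DW' cursor=2
After op 7 (left): buf='DW' cursor=1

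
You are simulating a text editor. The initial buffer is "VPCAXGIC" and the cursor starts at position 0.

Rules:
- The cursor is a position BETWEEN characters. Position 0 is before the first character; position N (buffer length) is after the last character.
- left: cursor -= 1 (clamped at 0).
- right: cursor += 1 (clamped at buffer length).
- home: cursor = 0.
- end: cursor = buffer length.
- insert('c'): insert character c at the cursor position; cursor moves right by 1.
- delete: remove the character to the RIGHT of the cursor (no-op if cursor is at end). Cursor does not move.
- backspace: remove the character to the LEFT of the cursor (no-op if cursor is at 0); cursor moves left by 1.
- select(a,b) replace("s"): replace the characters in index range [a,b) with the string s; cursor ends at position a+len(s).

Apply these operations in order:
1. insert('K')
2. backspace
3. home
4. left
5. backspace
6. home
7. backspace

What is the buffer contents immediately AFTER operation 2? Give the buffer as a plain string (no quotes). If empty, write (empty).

After op 1 (insert('K')): buf='KVPCAXGIC' cursor=1
After op 2 (backspace): buf='VPCAXGIC' cursor=0

Answer: VPCAXGIC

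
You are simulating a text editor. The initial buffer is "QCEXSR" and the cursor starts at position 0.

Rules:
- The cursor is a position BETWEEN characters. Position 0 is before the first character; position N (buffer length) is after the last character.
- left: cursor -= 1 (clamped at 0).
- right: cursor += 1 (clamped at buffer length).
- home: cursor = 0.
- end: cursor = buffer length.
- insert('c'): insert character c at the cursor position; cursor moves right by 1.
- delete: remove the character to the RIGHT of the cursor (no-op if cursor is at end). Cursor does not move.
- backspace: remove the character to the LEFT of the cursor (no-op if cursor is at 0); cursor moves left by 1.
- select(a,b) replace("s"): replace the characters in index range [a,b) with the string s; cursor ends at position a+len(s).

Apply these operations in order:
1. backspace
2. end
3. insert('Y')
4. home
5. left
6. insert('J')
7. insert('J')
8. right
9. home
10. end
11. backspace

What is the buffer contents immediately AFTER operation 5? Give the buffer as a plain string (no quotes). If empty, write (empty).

After op 1 (backspace): buf='QCEXSR' cursor=0
After op 2 (end): buf='QCEXSR' cursor=6
After op 3 (insert('Y')): buf='QCEXSRY' cursor=7
After op 4 (home): buf='QCEXSRY' cursor=0
After op 5 (left): buf='QCEXSRY' cursor=0

Answer: QCEXSRY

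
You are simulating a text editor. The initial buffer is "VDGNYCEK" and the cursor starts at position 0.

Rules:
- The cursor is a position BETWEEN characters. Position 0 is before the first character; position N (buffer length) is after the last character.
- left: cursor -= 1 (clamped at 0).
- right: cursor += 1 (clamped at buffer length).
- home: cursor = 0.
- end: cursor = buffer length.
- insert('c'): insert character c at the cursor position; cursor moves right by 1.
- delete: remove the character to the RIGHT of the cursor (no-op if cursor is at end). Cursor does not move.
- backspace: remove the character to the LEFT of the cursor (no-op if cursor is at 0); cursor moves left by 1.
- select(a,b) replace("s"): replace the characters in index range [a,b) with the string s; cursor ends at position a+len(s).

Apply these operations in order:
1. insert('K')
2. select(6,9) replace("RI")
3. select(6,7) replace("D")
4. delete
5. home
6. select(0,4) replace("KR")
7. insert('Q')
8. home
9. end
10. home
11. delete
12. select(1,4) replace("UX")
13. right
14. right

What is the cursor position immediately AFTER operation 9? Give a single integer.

Answer: 6

Derivation:
After op 1 (insert('K')): buf='KVDGNYCEK' cursor=1
After op 2 (select(6,9) replace("RI")): buf='KVDGNYRI' cursor=8
After op 3 (select(6,7) replace("D")): buf='KVDGNYDI' cursor=7
After op 4 (delete): buf='KVDGNYD' cursor=7
After op 5 (home): buf='KVDGNYD' cursor=0
After op 6 (select(0,4) replace("KR")): buf='KRNYD' cursor=2
After op 7 (insert('Q')): buf='KRQNYD' cursor=3
After op 8 (home): buf='KRQNYD' cursor=0
After op 9 (end): buf='KRQNYD' cursor=6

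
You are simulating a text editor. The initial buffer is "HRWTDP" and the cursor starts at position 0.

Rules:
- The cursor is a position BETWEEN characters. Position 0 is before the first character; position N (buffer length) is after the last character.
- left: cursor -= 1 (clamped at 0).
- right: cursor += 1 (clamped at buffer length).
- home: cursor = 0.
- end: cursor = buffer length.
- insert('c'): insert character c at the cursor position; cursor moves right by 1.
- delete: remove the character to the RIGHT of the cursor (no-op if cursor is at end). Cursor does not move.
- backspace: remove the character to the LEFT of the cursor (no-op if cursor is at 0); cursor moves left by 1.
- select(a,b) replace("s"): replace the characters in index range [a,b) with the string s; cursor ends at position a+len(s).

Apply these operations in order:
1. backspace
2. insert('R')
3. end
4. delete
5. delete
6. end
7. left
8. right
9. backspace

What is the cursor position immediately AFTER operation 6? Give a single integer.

Answer: 7

Derivation:
After op 1 (backspace): buf='HRWTDP' cursor=0
After op 2 (insert('R')): buf='RHRWTDP' cursor=1
After op 3 (end): buf='RHRWTDP' cursor=7
After op 4 (delete): buf='RHRWTDP' cursor=7
After op 5 (delete): buf='RHRWTDP' cursor=7
After op 6 (end): buf='RHRWTDP' cursor=7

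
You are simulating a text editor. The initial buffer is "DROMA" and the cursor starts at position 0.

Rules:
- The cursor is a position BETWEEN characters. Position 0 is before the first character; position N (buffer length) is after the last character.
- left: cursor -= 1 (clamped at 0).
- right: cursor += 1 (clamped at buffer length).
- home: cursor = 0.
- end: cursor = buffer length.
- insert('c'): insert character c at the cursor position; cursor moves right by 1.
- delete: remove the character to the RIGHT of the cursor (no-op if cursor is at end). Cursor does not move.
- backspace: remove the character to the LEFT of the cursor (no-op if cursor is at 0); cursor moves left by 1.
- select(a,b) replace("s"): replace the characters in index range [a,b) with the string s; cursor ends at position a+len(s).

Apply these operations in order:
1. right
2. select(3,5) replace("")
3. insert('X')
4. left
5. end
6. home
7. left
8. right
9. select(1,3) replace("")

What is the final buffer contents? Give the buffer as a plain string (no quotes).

Answer: DX

Derivation:
After op 1 (right): buf='DROMA' cursor=1
After op 2 (select(3,5) replace("")): buf='DRO' cursor=3
After op 3 (insert('X')): buf='DROX' cursor=4
After op 4 (left): buf='DROX' cursor=3
After op 5 (end): buf='DROX' cursor=4
After op 6 (home): buf='DROX' cursor=0
After op 7 (left): buf='DROX' cursor=0
After op 8 (right): buf='DROX' cursor=1
After op 9 (select(1,3) replace("")): buf='DX' cursor=1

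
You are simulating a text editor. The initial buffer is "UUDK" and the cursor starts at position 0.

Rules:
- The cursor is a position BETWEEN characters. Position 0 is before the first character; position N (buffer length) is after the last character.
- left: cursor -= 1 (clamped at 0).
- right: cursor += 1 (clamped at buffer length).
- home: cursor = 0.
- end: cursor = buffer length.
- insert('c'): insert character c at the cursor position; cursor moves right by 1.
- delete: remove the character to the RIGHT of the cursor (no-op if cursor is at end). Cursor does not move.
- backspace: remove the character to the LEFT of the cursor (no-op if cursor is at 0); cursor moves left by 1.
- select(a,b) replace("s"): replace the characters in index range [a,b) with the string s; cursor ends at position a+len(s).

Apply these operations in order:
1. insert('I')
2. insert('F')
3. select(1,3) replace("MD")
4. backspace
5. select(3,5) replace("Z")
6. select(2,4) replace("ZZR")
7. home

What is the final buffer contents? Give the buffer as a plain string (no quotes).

After op 1 (insert('I')): buf='IUUDK' cursor=1
After op 2 (insert('F')): buf='IFUUDK' cursor=2
After op 3 (select(1,3) replace("MD")): buf='IMDUDK' cursor=3
After op 4 (backspace): buf='IMUDK' cursor=2
After op 5 (select(3,5) replace("Z")): buf='IMUZ' cursor=4
After op 6 (select(2,4) replace("ZZR")): buf='IMZZR' cursor=5
After op 7 (home): buf='IMZZR' cursor=0

Answer: IMZZR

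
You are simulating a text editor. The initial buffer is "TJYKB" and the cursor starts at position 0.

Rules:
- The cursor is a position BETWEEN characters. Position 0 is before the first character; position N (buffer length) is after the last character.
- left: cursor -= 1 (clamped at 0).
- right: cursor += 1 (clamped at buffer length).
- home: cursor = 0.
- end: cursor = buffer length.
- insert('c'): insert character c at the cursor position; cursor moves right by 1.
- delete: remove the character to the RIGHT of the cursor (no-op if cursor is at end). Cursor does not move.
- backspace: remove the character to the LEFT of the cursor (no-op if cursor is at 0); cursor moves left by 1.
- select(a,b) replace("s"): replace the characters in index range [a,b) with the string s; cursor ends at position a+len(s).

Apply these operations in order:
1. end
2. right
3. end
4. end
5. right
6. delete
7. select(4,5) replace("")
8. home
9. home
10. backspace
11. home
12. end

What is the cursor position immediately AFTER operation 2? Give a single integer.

After op 1 (end): buf='TJYKB' cursor=5
After op 2 (right): buf='TJYKB' cursor=5

Answer: 5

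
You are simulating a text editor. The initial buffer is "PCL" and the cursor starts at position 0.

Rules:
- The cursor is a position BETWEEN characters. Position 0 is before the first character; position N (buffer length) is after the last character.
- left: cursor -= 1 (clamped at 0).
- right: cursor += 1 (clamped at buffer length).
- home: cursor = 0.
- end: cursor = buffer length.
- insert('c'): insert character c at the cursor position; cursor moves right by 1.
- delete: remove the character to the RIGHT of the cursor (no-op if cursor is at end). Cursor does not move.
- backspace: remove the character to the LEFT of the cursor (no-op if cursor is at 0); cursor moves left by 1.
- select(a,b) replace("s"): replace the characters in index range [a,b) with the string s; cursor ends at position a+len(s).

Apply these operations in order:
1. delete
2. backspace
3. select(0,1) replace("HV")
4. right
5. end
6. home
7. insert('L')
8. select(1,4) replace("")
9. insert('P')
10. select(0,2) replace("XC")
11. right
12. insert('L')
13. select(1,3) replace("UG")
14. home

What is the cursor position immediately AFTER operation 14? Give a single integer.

After op 1 (delete): buf='CL' cursor=0
After op 2 (backspace): buf='CL' cursor=0
After op 3 (select(0,1) replace("HV")): buf='HVL' cursor=2
After op 4 (right): buf='HVL' cursor=3
After op 5 (end): buf='HVL' cursor=3
After op 6 (home): buf='HVL' cursor=0
After op 7 (insert('L')): buf='LHVL' cursor=1
After op 8 (select(1,4) replace("")): buf='L' cursor=1
After op 9 (insert('P')): buf='LP' cursor=2
After op 10 (select(0,2) replace("XC")): buf='XC' cursor=2
After op 11 (right): buf='XC' cursor=2
After op 12 (insert('L')): buf='XCL' cursor=3
After op 13 (select(1,3) replace("UG")): buf='XUG' cursor=3
After op 14 (home): buf='XUG' cursor=0

Answer: 0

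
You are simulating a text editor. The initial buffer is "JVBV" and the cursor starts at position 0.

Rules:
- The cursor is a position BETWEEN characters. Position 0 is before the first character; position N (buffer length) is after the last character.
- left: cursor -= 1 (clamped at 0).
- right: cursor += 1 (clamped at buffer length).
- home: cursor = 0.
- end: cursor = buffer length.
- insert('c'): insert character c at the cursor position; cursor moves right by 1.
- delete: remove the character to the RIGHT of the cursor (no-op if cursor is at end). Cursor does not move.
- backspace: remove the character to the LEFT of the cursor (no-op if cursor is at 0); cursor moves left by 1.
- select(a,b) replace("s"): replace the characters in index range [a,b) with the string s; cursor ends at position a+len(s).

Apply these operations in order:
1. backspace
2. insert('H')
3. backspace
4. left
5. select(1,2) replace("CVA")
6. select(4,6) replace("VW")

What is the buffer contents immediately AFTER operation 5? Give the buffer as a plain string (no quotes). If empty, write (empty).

Answer: JCVABV

Derivation:
After op 1 (backspace): buf='JVBV' cursor=0
After op 2 (insert('H')): buf='HJVBV' cursor=1
After op 3 (backspace): buf='JVBV' cursor=0
After op 4 (left): buf='JVBV' cursor=0
After op 5 (select(1,2) replace("CVA")): buf='JCVABV' cursor=4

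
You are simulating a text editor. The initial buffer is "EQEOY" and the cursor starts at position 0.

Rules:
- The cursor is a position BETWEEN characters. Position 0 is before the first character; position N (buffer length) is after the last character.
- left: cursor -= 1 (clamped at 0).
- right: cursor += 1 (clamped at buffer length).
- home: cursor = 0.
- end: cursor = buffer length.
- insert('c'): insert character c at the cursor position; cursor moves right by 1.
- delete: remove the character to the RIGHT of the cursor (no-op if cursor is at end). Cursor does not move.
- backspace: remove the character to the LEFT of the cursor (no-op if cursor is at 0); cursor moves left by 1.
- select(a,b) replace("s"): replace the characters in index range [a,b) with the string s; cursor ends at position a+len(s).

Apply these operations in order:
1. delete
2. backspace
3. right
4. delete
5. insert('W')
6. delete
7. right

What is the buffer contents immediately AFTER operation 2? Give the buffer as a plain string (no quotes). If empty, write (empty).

After op 1 (delete): buf='QEOY' cursor=0
After op 2 (backspace): buf='QEOY' cursor=0

Answer: QEOY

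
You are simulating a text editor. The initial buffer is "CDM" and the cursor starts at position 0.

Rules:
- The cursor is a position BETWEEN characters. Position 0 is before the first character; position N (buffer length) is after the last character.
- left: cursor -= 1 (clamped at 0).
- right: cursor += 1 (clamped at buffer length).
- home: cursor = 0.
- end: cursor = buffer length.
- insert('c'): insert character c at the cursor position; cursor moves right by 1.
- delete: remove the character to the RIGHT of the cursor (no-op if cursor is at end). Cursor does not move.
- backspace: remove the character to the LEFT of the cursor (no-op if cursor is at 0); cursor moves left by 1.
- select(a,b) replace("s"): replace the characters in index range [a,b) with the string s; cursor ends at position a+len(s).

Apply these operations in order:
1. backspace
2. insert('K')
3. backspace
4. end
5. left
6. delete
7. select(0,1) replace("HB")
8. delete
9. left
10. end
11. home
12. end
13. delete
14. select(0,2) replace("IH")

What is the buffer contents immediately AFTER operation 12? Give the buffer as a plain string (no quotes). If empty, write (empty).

After op 1 (backspace): buf='CDM' cursor=0
After op 2 (insert('K')): buf='KCDM' cursor=1
After op 3 (backspace): buf='CDM' cursor=0
After op 4 (end): buf='CDM' cursor=3
After op 5 (left): buf='CDM' cursor=2
After op 6 (delete): buf='CD' cursor=2
After op 7 (select(0,1) replace("HB")): buf='HBD' cursor=2
After op 8 (delete): buf='HB' cursor=2
After op 9 (left): buf='HB' cursor=1
After op 10 (end): buf='HB' cursor=2
After op 11 (home): buf='HB' cursor=0
After op 12 (end): buf='HB' cursor=2

Answer: HB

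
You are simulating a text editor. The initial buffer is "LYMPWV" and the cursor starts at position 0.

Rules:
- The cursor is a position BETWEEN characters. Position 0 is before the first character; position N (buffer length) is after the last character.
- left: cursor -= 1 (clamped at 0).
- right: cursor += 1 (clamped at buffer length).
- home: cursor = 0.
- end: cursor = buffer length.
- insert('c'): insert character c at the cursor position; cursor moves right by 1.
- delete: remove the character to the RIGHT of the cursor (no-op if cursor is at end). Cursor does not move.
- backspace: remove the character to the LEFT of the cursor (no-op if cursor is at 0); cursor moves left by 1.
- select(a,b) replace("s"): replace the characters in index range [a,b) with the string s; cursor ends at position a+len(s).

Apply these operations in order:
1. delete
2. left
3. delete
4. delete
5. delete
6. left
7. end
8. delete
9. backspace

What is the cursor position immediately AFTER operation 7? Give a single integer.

Answer: 2

Derivation:
After op 1 (delete): buf='YMPWV' cursor=0
After op 2 (left): buf='YMPWV' cursor=0
After op 3 (delete): buf='MPWV' cursor=0
After op 4 (delete): buf='PWV' cursor=0
After op 5 (delete): buf='WV' cursor=0
After op 6 (left): buf='WV' cursor=0
After op 7 (end): buf='WV' cursor=2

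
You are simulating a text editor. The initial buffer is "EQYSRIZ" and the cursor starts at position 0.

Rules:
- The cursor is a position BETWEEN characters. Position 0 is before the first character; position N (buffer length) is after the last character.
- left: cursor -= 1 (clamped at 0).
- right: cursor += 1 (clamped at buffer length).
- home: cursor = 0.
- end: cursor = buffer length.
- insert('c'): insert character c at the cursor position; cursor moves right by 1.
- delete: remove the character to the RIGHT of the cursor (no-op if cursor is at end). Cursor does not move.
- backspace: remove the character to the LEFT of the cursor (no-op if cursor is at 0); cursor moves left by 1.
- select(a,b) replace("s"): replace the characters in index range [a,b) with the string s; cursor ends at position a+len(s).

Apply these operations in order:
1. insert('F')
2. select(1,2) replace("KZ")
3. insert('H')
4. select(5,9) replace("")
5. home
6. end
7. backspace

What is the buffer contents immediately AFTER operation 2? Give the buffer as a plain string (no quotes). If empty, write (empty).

Answer: FKZQYSRIZ

Derivation:
After op 1 (insert('F')): buf='FEQYSRIZ' cursor=1
After op 2 (select(1,2) replace("KZ")): buf='FKZQYSRIZ' cursor=3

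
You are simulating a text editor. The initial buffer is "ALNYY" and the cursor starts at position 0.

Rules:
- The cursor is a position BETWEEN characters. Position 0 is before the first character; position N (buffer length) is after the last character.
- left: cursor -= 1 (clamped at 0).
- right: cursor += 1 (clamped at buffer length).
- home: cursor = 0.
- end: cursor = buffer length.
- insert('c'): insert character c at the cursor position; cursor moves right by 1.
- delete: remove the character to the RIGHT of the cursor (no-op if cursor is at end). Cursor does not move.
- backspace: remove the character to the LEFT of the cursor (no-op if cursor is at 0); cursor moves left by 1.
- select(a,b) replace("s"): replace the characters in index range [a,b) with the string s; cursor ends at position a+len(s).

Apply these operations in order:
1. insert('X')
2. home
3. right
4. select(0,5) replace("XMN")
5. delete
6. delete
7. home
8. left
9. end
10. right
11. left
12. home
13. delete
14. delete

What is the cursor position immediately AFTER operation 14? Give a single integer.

Answer: 0

Derivation:
After op 1 (insert('X')): buf='XALNYY' cursor=1
After op 2 (home): buf='XALNYY' cursor=0
After op 3 (right): buf='XALNYY' cursor=1
After op 4 (select(0,5) replace("XMN")): buf='XMNY' cursor=3
After op 5 (delete): buf='XMN' cursor=3
After op 6 (delete): buf='XMN' cursor=3
After op 7 (home): buf='XMN' cursor=0
After op 8 (left): buf='XMN' cursor=0
After op 9 (end): buf='XMN' cursor=3
After op 10 (right): buf='XMN' cursor=3
After op 11 (left): buf='XMN' cursor=2
After op 12 (home): buf='XMN' cursor=0
After op 13 (delete): buf='MN' cursor=0
After op 14 (delete): buf='N' cursor=0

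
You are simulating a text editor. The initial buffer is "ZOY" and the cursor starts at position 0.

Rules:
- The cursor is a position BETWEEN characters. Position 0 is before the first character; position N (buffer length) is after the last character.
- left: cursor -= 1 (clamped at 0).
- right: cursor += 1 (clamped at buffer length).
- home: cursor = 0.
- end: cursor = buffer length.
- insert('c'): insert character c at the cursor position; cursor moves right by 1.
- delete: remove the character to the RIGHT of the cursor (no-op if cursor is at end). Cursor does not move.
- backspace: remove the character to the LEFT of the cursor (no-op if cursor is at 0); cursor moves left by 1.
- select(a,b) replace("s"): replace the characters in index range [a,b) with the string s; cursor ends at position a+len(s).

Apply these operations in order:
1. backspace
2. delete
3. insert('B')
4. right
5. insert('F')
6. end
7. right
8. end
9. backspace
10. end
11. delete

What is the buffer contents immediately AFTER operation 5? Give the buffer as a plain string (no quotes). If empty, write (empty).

After op 1 (backspace): buf='ZOY' cursor=0
After op 2 (delete): buf='OY' cursor=0
After op 3 (insert('B')): buf='BOY' cursor=1
After op 4 (right): buf='BOY' cursor=2
After op 5 (insert('F')): buf='BOFY' cursor=3

Answer: BOFY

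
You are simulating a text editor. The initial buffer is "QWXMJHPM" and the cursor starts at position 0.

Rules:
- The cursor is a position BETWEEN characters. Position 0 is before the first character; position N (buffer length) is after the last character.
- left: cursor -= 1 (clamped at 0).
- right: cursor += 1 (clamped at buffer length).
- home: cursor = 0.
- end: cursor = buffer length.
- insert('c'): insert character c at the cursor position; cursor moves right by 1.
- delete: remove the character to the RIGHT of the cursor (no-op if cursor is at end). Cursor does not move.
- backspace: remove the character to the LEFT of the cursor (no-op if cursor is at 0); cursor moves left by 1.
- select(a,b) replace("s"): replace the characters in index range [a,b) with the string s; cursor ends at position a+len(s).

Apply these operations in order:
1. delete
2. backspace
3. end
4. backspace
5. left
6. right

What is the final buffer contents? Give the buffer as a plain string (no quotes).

Answer: WXMJHP

Derivation:
After op 1 (delete): buf='WXMJHPM' cursor=0
After op 2 (backspace): buf='WXMJHPM' cursor=0
After op 3 (end): buf='WXMJHPM' cursor=7
After op 4 (backspace): buf='WXMJHP' cursor=6
After op 5 (left): buf='WXMJHP' cursor=5
After op 6 (right): buf='WXMJHP' cursor=6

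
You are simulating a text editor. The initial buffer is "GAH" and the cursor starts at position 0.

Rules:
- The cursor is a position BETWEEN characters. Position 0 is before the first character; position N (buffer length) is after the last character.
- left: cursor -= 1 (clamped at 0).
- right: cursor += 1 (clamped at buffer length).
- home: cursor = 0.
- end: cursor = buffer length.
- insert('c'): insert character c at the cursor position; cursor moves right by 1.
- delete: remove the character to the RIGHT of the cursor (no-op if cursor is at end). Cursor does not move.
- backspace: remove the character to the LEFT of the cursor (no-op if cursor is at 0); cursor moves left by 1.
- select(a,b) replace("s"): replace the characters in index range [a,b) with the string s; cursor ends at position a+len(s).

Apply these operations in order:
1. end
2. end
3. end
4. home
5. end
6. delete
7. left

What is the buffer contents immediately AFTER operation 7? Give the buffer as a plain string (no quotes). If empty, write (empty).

After op 1 (end): buf='GAH' cursor=3
After op 2 (end): buf='GAH' cursor=3
After op 3 (end): buf='GAH' cursor=3
After op 4 (home): buf='GAH' cursor=0
After op 5 (end): buf='GAH' cursor=3
After op 6 (delete): buf='GAH' cursor=3
After op 7 (left): buf='GAH' cursor=2

Answer: GAH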